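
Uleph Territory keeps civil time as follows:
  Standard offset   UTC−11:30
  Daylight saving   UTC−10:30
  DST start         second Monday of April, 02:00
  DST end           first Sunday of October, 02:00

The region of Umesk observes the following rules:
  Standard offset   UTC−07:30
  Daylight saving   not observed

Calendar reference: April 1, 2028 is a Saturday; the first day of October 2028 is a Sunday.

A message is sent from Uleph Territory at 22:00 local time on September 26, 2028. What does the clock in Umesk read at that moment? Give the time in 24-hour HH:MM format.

01:00

1 April 2028 is a Saturday, so the first Monday is April 3 and the second is April 10.
1 October 2028 is a Sunday, so the first Sunday is October 1.
September 26, 2028 lies within the daylight-saving period (10 April – 1 October), so Uleph Territory is on daylight time, UTC−10:30.
22:00 Uleph Territory + 10h30m = 08:30 UTC (rolling into the next day, 27 September 2028).
Umesk stays on UTC−07:30 all year.
08:30 UTC − 7h30m = 01:00 Umesk.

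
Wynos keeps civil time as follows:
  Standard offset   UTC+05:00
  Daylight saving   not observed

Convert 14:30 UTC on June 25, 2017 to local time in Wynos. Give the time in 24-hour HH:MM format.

Wynos has no daylight saving, so its offset is UTC+05:00 year-round.
14:30 UTC + 5h = 19:30 local.

19:30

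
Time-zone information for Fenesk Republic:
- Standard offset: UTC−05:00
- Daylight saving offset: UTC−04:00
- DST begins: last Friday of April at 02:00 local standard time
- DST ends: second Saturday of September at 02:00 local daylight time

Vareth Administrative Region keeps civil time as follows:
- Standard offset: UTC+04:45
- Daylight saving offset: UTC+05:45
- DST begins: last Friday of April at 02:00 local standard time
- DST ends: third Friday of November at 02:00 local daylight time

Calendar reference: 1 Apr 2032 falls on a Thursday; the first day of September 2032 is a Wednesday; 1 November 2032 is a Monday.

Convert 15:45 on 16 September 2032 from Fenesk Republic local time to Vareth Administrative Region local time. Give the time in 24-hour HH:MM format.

02:30

1 April 2032 is a Thursday, so Fridays fall on 2, 9, 16, 23, 30; the last is April 30.
1 September 2032 is a Wednesday, so the first Saturday is September 4 and the second is September 11.
16 September 2032 is outside the daylight-saving period (30 April – 11 September), so Fenesk Republic is on standard time, UTC−05:00.
15:45 Fenesk Republic + 5h = 20:45 UTC.
1 April 2032 is a Thursday, so Fridays fall on 2, 9, 16, 23, 30; the last is April 30.
1 November 2032 is a Monday, so the first Friday is November 5 and the third is November 19.
At the standard offset (UTC+04:45), 20:45 UTC + 4h45m = 01:30 Vareth Administrative Region standard time (rolling into the next day, 17 September 2032).
The standard-time date in Vareth Administrative Region, 17 September 2032, falls between 30 April and 19 November, so daylight saving is in effect and Vareth Administrative Region is at UTC+05:45.
20:45 UTC + 5h45m = 02:30 Vareth Administrative Region (rolling into the next day, 17 September 2032).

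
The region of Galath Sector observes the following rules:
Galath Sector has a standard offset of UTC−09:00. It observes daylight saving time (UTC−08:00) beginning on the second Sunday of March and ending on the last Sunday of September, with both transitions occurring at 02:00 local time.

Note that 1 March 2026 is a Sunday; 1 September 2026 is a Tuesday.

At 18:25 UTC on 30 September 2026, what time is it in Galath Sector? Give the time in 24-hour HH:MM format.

09:25

1 March 2026 is a Sunday, so the first Sunday is March 1 and the second is March 8.
1 September 2026 is a Tuesday, so Sundays fall on 6, 13, 20, 27; the last is September 27.
At the standard offset (UTC−09:00), 18:25 UTC − 9h = 09:25 Galath Sector standard time.
The standard-time date in Galath Sector, 30 September 2026, is outside the daylight-saving period (8 March – 27 September), so Galath Sector is on standard time, UTC−09:00.
18:25 UTC − 9h = 09:25 local.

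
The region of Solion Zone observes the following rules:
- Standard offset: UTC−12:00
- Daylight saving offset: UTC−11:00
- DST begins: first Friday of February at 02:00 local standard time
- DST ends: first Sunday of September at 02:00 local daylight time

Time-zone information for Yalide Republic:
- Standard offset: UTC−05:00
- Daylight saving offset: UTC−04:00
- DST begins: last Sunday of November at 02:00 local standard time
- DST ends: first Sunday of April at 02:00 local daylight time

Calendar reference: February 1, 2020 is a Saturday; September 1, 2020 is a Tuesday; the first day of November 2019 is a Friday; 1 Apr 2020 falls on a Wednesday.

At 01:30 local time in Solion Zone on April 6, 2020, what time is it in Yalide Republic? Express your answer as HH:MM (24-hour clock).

1 February 2020 is a Saturday, so the first Friday is February 7.
1 September 2020 is a Tuesday, so the first Sunday is September 6.
Daylight saving runs 7 February – 6 September; April 6, 2020 is inside that window, so Solion Zone is at UTC−11:00.
01:30 Solion Zone + 11h = 12:30 UTC.
1 November 2019 is a Friday, so Sundays fall on 3, 10, 17, 24; the last is November 24.
1 April 2020 is a Wednesday, so the first Sunday is April 5.
At the standard offset (UTC−05:00), 12:30 UTC − 5h = 07:30 Yalide Republic standard time.
The standard-time date in Yalide Republic, April 6, 2020, does not fall between 24 November 2019 and 5 April 2020, so daylight saving is not in effect and Yalide Republic is at UTC−05:00.
12:30 UTC − 5h = 07:30 Yalide Republic.

07:30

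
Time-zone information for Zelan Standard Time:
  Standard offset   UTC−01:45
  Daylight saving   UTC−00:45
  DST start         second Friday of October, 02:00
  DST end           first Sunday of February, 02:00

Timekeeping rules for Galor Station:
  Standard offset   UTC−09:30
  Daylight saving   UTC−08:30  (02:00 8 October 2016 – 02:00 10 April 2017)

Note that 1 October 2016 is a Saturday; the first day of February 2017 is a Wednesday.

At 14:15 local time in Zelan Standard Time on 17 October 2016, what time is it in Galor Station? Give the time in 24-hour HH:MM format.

06:30

1 October 2016 is a Saturday, so the first Friday is October 7 and the second is October 14.
1 February 2017 is a Wednesday, so the first Sunday is February 5.
17 October 2016 lies within the daylight-saving period (14 October 2016 – 5 February 2017), so Zelan Standard Time is on daylight time, UTC−00:45.
14:15 Zelan Standard Time + 0h45m = 15:00 UTC.
At the standard offset (UTC−09:30), 15:00 UTC − 9h30m = 05:30 Galor Station standard time.
The standard-time date in Galor Station, 17 October 2016, lies within the daylight-saving period (8 October 2016 – 10 April 2017), so Galor Station is on daylight time, UTC−08:30.
15:00 UTC − 8h30m = 06:30 Galor Station.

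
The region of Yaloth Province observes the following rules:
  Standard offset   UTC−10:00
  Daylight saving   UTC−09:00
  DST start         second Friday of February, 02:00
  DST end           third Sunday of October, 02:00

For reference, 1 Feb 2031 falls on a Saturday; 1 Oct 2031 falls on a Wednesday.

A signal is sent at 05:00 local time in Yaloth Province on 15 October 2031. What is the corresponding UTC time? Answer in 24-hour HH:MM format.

1 February 2031 is a Saturday, so the first Friday is February 7 and the second is February 14.
1 October 2031 is a Wednesday, so the first Sunday is October 5 and the third is October 19.
15 October 2031 lies within the daylight-saving period (14 February – 19 October), so Yaloth Province is on daylight time, UTC−09:00.
05:00 local + 9h = 14:00 UTC.

14:00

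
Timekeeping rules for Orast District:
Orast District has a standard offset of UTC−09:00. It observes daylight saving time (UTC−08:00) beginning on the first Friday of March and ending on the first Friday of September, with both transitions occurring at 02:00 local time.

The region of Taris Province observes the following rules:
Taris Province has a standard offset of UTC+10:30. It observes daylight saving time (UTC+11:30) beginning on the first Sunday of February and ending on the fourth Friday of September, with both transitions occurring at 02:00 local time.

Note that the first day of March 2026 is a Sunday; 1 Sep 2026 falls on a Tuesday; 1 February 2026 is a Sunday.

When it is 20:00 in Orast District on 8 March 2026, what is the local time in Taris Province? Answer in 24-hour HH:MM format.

1 March 2026 is a Sunday, so the first Friday is March 6.
1 September 2026 is a Tuesday, so the first Friday is September 4.
Daylight saving runs 6 March – 4 September; 8 March 2026 is inside that window, so Orast District is at UTC−08:00.
20:00 Orast District + 8h = 04:00 UTC (rolling into the next day, 9 March 2026).
1 February 2026 is a Sunday, so the first Sunday is February 1.
1 September 2026 is a Tuesday, so the first Friday is September 4 and the fourth is September 25.
At the standard offset (UTC+10:30), 04:00 UTC + 10h30m = 14:30 Taris Province standard time.
Daylight saving runs 1 February – 25 September; the standard-time date in Taris Province, 9 March 2026, is inside that window, so Taris Province is at UTC+11:30.
04:00 UTC + 11h30m = 15:30 Taris Province.

15:30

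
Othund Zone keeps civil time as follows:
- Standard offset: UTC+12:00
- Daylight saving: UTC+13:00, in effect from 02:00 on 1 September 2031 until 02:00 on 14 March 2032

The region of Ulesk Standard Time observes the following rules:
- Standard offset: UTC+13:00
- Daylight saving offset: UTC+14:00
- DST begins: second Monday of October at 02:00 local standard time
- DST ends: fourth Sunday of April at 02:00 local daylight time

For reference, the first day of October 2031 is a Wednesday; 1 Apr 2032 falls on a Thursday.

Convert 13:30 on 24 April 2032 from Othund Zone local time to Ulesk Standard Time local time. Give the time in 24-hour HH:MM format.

24 April 2032 does not fall between 1 September 2031 and 14 March 2032, so daylight saving is not in effect and Othund Zone is at UTC+12:00.
13:30 Othund Zone − 12h = 01:30 UTC.
1 October 2031 is a Wednesday, so the first Monday is October 6 and the second is October 13.
1 April 2032 is a Thursday, so the first Sunday is April 4 and the fourth is April 25.
At the standard offset (UTC+13:00), 01:30 UTC + 13h = 14:30 Ulesk Standard Time standard time.
The standard-time date in Ulesk Standard Time, 24 April 2032, falls between 13 October 2031 and 25 April 2032, so daylight saving is in effect and Ulesk Standard Time is at UTC+14:00.
01:30 UTC + 14h = 15:30 Ulesk Standard Time.

15:30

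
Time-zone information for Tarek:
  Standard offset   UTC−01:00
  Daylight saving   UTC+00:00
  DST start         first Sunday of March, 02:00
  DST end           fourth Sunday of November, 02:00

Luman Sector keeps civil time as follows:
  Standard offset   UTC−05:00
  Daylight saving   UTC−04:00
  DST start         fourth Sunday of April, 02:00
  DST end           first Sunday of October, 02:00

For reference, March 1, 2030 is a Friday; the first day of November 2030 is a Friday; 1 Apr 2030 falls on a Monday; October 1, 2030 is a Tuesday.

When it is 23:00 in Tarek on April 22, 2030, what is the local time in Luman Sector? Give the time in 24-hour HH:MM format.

1 March 2030 is a Friday, so the first Sunday is March 3.
1 November 2030 is a Friday, so the first Sunday is November 3 and the fourth is November 24.
Daylight saving runs 3 March – 24 November; April 22, 2030 is inside that window, so Tarek is at UTC+00:00.
23:00 Tarek − 0h = 23:00 UTC.
1 April 2030 is a Monday, so the first Sunday is April 7 and the fourth is April 28.
1 October 2030 is a Tuesday, so the first Sunday is October 6.
At the standard offset (UTC−05:00), 23:00 UTC − 5h = 18:00 Luman Sector standard time.
The standard-time date in Luman Sector, April 22, 2030, is outside the daylight-saving period (28 April – 6 October), so Luman Sector is on standard time, UTC−05:00.
23:00 UTC − 5h = 18:00 Luman Sector.

18:00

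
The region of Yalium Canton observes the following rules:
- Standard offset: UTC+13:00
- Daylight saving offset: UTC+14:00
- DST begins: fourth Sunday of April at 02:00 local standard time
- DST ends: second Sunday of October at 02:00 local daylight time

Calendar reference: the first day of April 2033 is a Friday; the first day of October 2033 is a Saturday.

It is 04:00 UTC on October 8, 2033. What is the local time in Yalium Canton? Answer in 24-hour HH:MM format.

1 April 2033 is a Friday, so the first Sunday is April 3 and the fourth is April 24.
1 October 2033 is a Saturday, so the first Sunday is October 2 and the second is October 9.
At the standard offset (UTC+13:00), 04:00 UTC + 13h = 17:00 Yalium Canton standard time.
The standard-time date in Yalium Canton, October 8, 2033, falls between 24 April and 9 October, so daylight saving is in effect and Yalium Canton is at UTC+14:00.
04:00 UTC + 14h = 18:00 local.

18:00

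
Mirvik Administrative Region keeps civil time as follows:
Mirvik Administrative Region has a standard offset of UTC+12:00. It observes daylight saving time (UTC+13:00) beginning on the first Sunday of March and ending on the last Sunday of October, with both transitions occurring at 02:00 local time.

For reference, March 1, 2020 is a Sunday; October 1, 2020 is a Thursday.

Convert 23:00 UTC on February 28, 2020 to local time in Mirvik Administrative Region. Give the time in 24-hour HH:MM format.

11:00

1 March 2020 is a Sunday, so the first Sunday is March 1.
1 October 2020 is a Thursday, so Sundays fall on 4, 11, 18, 25; the last is October 25.
At the standard offset (UTC+12:00), 23:00 UTC + 12h = 11:00 Mirvik Administrative Region standard time (rolling into the next day, 29 February 2020).
The standard-time date in Mirvik Administrative Region, February 29, 2020, does not fall between 1 March and 25 October, so daylight saving is not in effect and Mirvik Administrative Region is at UTC+12:00.
23:00 UTC + 12h = 11:00 local (rolling into the next day, 29 February 2020).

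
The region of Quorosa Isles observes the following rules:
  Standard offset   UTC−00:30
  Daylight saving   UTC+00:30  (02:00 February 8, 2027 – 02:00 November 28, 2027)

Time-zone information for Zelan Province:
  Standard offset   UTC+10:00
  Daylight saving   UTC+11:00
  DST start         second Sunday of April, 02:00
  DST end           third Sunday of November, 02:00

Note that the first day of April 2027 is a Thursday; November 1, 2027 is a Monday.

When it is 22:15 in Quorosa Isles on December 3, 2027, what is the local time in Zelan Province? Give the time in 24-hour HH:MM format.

December 3, 2027 is outside the daylight-saving period (8 February – 28 November), so Quorosa Isles is on standard time, UTC−00:30.
22:15 Quorosa Isles + 0h30m = 22:45 UTC.
1 April 2027 is a Thursday, so the first Sunday is April 4 and the second is April 11.
1 November 2027 is a Monday, so the first Sunday is November 7 and the third is November 21.
At the standard offset (UTC+10:00), 22:45 UTC + 10h = 08:45 Zelan Province standard time (rolling into the next day, 4 December 2027).
The standard-time date in Zelan Province, December 4, 2027, does not fall between 11 April and 21 November, so daylight saving is not in effect and Zelan Province is at UTC+10:00.
22:45 UTC + 10h = 08:45 Zelan Province (rolling into the next day, 4 December 2027).

08:45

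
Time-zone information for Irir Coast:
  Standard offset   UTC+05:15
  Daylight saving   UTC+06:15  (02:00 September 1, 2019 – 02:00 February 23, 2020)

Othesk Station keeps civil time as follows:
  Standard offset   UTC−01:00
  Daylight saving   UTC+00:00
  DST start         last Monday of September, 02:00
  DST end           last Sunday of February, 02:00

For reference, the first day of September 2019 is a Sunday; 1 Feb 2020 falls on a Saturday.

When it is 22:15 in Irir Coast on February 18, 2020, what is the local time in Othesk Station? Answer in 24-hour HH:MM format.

16:00

February 18, 2020 falls between 1 September 2019 and 23 February 2020, so daylight saving is in effect and Irir Coast is at UTC+06:15.
22:15 Irir Coast − 6h15m = 16:00 UTC.
1 September 2019 is a Sunday, so Mondays fall on 2, 9, 16, 23, 30; the last is September 30.
1 February 2020 is a Saturday, so Sundays fall on 2, 9, 16, 23; the last is February 23.
At the standard offset (UTC−01:00), 16:00 UTC − 1h = 15:00 Othesk Station standard time.
The standard-time date in Othesk Station, February 18, 2020, falls between 30 September 2019 and 23 February 2020, so daylight saving is in effect and Othesk Station is at UTC+00:00.
16:00 UTC + 0h = 16:00 Othesk Station.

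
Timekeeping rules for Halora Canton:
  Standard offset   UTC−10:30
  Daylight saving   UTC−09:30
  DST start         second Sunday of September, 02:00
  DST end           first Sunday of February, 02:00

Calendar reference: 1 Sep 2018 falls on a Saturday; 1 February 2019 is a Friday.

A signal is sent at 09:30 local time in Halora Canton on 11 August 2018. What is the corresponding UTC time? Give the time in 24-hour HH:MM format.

1 September 2018 is a Saturday, so the first Sunday is September 2 and the second is September 9.
1 February 2019 is a Friday, so the first Sunday is February 3.
Daylight saving runs 9 September 2018 – 3 February 2019; 11 August 2018 is outside that window, so Halora Canton is on standard time at UTC−10:30.
09:30 local + 10h30m = 20:00 UTC.

20:00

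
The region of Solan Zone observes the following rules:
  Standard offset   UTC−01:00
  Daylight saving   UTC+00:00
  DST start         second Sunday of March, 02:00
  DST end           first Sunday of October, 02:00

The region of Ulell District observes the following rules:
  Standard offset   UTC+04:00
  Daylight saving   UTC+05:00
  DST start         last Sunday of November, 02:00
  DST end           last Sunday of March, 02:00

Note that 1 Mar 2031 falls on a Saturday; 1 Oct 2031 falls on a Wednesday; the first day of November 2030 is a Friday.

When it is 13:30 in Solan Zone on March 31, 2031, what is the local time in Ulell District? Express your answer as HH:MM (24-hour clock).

1 March 2031 is a Saturday, so the first Sunday is March 2 and the second is March 9.
1 October 2031 is a Wednesday, so the first Sunday is October 5.
March 31, 2031 falls between 9 March and 5 October, so daylight saving is in effect and Solan Zone is at UTC+00:00.
13:30 Solan Zone − 0h = 13:30 UTC.
1 November 2030 is a Friday, so Sundays fall on 3, 10, 17, 24; the last is November 24.
1 March 2031 is a Saturday, so Sundays fall on 2, 9, 16, 23, 30; the last is March 30.
At the standard offset (UTC+04:00), 13:30 UTC + 4h = 17:30 Ulell District standard time.
Daylight saving runs 24 November 2030 – 30 March 2031; the standard-time date in Ulell District, March 31, 2031, is outside that window, so Ulell District is on standard time at UTC+04:00.
13:30 UTC + 4h = 17:30 Ulell District.

17:30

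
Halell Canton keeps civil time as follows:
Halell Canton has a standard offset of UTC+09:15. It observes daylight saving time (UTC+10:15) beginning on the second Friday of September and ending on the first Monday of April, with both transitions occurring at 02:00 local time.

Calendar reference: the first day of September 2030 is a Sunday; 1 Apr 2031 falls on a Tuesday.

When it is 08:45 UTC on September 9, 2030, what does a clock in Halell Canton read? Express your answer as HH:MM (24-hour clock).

18:00

1 September 2030 is a Sunday, so the first Friday is September 6 and the second is September 13.
1 April 2031 is a Tuesday, so the first Monday is April 7.
At the standard offset (UTC+09:15), 08:45 UTC + 9h15m = 18:00 Halell Canton standard time.
The standard-time date in Halell Canton, September 9, 2030, is outside the daylight-saving period (13 September 2030 – 7 April 2031), so Halell Canton is on standard time, UTC+09:15.
08:45 UTC + 9h15m = 18:00 local.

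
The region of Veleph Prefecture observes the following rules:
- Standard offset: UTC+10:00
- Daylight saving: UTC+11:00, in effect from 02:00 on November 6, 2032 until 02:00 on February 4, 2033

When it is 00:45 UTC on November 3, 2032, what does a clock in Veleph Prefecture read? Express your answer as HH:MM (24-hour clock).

10:45

At the standard offset (UTC+10:00), 00:45 UTC + 10h = 10:45 Veleph Prefecture standard time.
The standard-time date in Veleph Prefecture, November 3, 2032, does not fall between 6 November 2032 and 4 February 2033, so daylight saving is not in effect and Veleph Prefecture is at UTC+10:00.
00:45 UTC + 10h = 10:45 local.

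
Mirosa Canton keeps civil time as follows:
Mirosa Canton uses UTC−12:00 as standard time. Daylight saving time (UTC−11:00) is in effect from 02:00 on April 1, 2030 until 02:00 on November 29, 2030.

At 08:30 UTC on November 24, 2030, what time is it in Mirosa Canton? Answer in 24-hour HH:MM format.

21:30

At the standard offset (UTC−12:00), 08:30 UTC − 12h = 20:30 Mirosa Canton standard time (rolling into the previous day, 23 November 2030).
The standard-time date in Mirosa Canton, November 23, 2030, falls between 1 April and 29 November, so daylight saving is in effect and Mirosa Canton is at UTC−11:00.
08:30 UTC − 11h = 21:30 local (rolling into the previous day, 23 November 2030).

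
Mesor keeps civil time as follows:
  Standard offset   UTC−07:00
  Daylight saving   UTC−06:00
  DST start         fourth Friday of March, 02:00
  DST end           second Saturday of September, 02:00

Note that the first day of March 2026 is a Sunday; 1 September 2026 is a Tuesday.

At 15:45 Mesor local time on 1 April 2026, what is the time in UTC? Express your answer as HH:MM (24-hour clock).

21:45

1 March 2026 is a Sunday, so the first Friday is March 6 and the fourth is March 27.
1 September 2026 is a Tuesday, so the first Saturday is September 5 and the second is September 12.
1 April 2026 falls between 27 March and 12 September, so daylight saving is in effect and Mesor is at UTC−06:00.
15:45 local + 6h = 21:45 UTC.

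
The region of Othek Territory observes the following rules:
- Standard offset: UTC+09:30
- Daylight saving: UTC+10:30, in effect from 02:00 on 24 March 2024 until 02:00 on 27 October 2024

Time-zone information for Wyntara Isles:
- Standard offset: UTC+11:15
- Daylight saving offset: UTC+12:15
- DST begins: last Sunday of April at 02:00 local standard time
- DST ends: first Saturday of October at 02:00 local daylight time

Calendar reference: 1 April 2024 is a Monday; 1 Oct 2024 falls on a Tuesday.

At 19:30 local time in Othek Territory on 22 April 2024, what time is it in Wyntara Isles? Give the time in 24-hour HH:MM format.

20:15

22 April 2024 falls between 24 March and 27 October, so daylight saving is in effect and Othek Territory is at UTC+10:30.
19:30 Othek Territory − 10h30m = 09:00 UTC.
1 April 2024 is a Monday, so Sundays fall on 7, 14, 21, 28; the last is April 28.
1 October 2024 is a Tuesday, so the first Saturday is October 5.
At the standard offset (UTC+11:15), 09:00 UTC + 11h15m = 20:15 Wyntara Isles standard time.
Daylight saving runs 28 April – 5 October; the standard-time date in Wyntara Isles, 22 April 2024, is outside that window, so Wyntara Isles is on standard time at UTC+11:15.
09:00 UTC + 11h15m = 20:15 Wyntara Isles.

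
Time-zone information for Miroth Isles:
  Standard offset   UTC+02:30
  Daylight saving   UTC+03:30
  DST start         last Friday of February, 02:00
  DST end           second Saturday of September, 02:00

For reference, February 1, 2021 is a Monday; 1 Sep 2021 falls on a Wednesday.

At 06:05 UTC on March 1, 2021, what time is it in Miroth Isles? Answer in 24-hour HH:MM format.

09:35

1 February 2021 is a Monday, so Fridays fall on 5, 12, 19, 26; the last is February 26.
1 September 2021 is a Wednesday, so the first Saturday is September 4 and the second is September 11.
At the standard offset (UTC+02:30), 06:05 UTC + 2h30m = 08:35 Miroth Isles standard time.
Daylight saving runs 26 February – 11 September; the standard-time date in Miroth Isles, March 1, 2021, is inside that window, so Miroth Isles is at UTC+03:30.
06:05 UTC + 3h30m = 09:35 local.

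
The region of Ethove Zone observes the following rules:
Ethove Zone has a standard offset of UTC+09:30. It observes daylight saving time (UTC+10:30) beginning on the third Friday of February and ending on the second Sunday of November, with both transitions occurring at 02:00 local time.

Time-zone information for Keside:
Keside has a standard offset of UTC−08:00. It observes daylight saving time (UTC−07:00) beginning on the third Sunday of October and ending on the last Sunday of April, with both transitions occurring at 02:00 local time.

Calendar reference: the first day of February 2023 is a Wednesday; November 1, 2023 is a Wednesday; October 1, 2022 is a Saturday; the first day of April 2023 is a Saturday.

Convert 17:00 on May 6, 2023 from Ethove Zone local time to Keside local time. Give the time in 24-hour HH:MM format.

22:30

1 February 2023 is a Wednesday, so the first Friday is February 3 and the third is February 17.
1 November 2023 is a Wednesday, so the first Sunday is November 5 and the second is November 12.
Daylight saving runs 17 February – 12 November; May 6, 2023 is inside that window, so Ethove Zone is at UTC+10:30.
17:00 Ethove Zone − 10h30m = 06:30 UTC.
1 October 2022 is a Saturday, so the first Sunday is October 2 and the third is October 16.
1 April 2023 is a Saturday, so Sundays fall on 2, 9, 16, 23, 30; the last is April 30.
At the standard offset (UTC−08:00), 06:30 UTC − 8h = 22:30 Keside standard time (rolling into the previous day, 5 May 2023).
The standard-time date in Keside, May 5, 2023, is outside the daylight-saving period (16 October 2022 – 30 April 2023), so Keside is on standard time, UTC−08:00.
06:30 UTC − 8h = 22:30 Keside (rolling into the previous day, 5 May 2023).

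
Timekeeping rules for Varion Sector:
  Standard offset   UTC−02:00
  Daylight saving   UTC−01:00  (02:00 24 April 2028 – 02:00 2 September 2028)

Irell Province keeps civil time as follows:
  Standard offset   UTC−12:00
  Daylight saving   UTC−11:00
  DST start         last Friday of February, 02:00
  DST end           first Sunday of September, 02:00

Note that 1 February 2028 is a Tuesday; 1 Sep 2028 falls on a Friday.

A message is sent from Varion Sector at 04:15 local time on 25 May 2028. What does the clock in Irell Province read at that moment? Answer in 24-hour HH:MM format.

18:15

25 May 2028 falls between 24 April and 2 September, so daylight saving is in effect and Varion Sector is at UTC−01:00.
04:15 Varion Sector + 1h = 05:15 UTC.
1 February 2028 is a Tuesday, so Fridays fall on 4, 11, 18, 25; the last is February 25.
1 September 2028 is a Friday, so the first Sunday is September 3.
At the standard offset (UTC−12:00), 05:15 UTC − 12h = 17:15 Irell Province standard time (rolling into the previous day, 24 May 2028).
The standard-time date in Irell Province, 24 May 2028, lies within the daylight-saving period (25 February – 3 September), so Irell Province is on daylight time, UTC−11:00.
05:15 UTC − 11h = 18:15 Irell Province (rolling into the previous day, 24 May 2028).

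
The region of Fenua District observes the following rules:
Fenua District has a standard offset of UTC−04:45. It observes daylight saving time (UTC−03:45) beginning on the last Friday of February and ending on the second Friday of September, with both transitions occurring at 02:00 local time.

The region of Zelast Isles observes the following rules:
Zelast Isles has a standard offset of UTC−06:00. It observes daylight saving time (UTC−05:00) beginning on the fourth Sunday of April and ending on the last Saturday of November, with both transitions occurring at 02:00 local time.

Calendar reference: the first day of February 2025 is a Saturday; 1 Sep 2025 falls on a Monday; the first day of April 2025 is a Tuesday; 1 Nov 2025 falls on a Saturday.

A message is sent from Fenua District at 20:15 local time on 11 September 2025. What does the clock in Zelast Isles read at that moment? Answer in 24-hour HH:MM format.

19:00

1 February 2025 is a Saturday, so Fridays fall on 7, 14, 21, 28; the last is February 28.
1 September 2025 is a Monday, so the first Friday is September 5 and the second is September 12.
11 September 2025 falls between 28 February and 12 September, so daylight saving is in effect and Fenua District is at UTC−03:45.
20:15 Fenua District + 3h45m = 00:00 UTC (rolling into the next day, 12 September 2025).
1 April 2025 is a Tuesday, so the first Sunday is April 6 and the fourth is April 27.
1 November 2025 is a Saturday, so Saturdays fall on 1, 8, 15, 22, 29; the last is November 29.
At the standard offset (UTC−06:00), 00:00 UTC − 6h = 18:00 Zelast Isles standard time (rolling into the previous day, 11 September 2025).
The standard-time date in Zelast Isles, 11 September 2025, falls between 27 April and 29 November, so daylight saving is in effect and Zelast Isles is at UTC−05:00.
00:00 UTC − 5h = 19:00 Zelast Isles (rolling into the previous day, 11 September 2025).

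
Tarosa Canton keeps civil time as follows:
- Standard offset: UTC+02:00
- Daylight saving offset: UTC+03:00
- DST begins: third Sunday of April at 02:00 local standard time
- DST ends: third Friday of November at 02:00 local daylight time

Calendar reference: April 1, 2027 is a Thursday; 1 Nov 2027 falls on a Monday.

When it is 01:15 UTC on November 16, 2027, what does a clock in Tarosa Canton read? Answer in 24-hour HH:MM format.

04:15

1 April 2027 is a Thursday, so the first Sunday is April 4 and the third is April 18.
1 November 2027 is a Monday, so the first Friday is November 5 and the third is November 19.
At the standard offset (UTC+02:00), 01:15 UTC + 2h = 03:15 Tarosa Canton standard time.
Daylight saving runs 18 April – 19 November; the standard-time date in Tarosa Canton, November 16, 2027, is inside that window, so Tarosa Canton is at UTC+03:00.
01:15 UTC + 3h = 04:15 local.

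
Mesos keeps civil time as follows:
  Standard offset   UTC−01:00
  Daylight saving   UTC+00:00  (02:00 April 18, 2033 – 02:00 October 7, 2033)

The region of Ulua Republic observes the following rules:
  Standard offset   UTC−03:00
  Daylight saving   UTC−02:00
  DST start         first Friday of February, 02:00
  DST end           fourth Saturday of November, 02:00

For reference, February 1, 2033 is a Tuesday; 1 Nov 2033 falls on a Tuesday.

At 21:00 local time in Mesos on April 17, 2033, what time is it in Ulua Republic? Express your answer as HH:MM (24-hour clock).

Daylight saving runs 18 April – 7 October; April 17, 2033 is outside that window, so Mesos is on standard time at UTC−01:00.
21:00 Mesos + 1h = 22:00 UTC.
1 February 2033 is a Tuesday, so the first Friday is February 4.
1 November 2033 is a Tuesday, so the first Saturday is November 5 and the fourth is November 26.
At the standard offset (UTC−03:00), 22:00 UTC − 3h = 19:00 Ulua Republic standard time.
Daylight saving runs 4 February – 26 November; the standard-time date in Ulua Republic, April 17, 2033, is inside that window, so Ulua Republic is at UTC−02:00.
22:00 UTC − 2h = 20:00 Ulua Republic.

20:00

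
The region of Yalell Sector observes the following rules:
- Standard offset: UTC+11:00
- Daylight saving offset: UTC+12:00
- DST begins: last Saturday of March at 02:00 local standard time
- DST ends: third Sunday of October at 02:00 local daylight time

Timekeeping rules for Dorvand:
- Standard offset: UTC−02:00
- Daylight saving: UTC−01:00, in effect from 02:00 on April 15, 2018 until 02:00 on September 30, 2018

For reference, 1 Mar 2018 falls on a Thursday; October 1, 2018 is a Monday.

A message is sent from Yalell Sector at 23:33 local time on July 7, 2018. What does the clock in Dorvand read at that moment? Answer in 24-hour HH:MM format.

10:33

1 March 2018 is a Thursday, so Saturdays fall on 3, 10, 17, 24, 31; the last is March 31.
1 October 2018 is a Monday, so the first Sunday is October 7 and the third is October 21.
July 7, 2018 falls between 31 March and 21 October, so daylight saving is in effect and Yalell Sector is at UTC+12:00.
23:33 Yalell Sector − 12h = 11:33 UTC.
At the standard offset (UTC−02:00), 11:33 UTC − 2h = 09:33 Dorvand standard time.
The standard-time date in Dorvand, July 7, 2018, falls between 15 April and 30 September, so daylight saving is in effect and Dorvand is at UTC−01:00.
11:33 UTC − 1h = 10:33 Dorvand.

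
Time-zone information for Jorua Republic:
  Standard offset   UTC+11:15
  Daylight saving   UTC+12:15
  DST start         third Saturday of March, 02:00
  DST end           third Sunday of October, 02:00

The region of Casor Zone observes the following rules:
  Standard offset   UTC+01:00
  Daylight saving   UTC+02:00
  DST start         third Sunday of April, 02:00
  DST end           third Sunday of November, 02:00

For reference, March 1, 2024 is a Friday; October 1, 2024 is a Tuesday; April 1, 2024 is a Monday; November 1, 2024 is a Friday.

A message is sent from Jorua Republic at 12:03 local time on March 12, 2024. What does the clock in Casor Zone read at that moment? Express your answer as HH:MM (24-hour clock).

01:48

1 March 2024 is a Friday, so the first Saturday is March 2 and the third is March 16.
1 October 2024 is a Tuesday, so the first Sunday is October 6 and the third is October 20.
March 12, 2024 does not fall between 16 March and 20 October, so daylight saving is not in effect and Jorua Republic is at UTC+11:15.
12:03 Jorua Republic − 11h15m = 00:48 UTC.
1 April 2024 is a Monday, so the first Sunday is April 7 and the third is April 21.
1 November 2024 is a Friday, so the first Sunday is November 3 and the third is November 17.
At the standard offset (UTC+01:00), 00:48 UTC + 1h = 01:48 Casor Zone standard time.
The standard-time date in Casor Zone, March 12, 2024, is outside the daylight-saving period (21 April – 17 November), so Casor Zone is on standard time, UTC+01:00.
00:48 UTC + 1h = 01:48 Casor Zone.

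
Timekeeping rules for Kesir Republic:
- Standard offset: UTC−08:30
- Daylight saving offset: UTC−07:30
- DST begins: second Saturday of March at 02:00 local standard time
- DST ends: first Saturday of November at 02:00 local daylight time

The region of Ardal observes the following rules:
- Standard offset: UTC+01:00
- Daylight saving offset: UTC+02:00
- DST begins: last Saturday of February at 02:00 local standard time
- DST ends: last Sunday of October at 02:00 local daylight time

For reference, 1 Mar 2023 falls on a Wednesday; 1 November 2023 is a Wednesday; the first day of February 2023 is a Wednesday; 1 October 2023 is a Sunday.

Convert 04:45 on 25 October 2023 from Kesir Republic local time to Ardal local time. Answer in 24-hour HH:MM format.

1 March 2023 is a Wednesday, so the first Saturday is March 4 and the second is March 11.
1 November 2023 is a Wednesday, so the first Saturday is November 4.
Daylight saving runs 11 March – 4 November; 25 October 2023 is inside that window, so Kesir Republic is at UTC−07:30.
04:45 Kesir Republic + 7h30m = 12:15 UTC.
1 February 2023 is a Wednesday, so Saturdays fall on 4, 11, 18, 25; the last is February 25.
1 October 2023 is a Sunday, so Sundays fall on 1, 8, 15, 22, 29; the last is October 29.
At the standard offset (UTC+01:00), 12:15 UTC + 1h = 13:15 Ardal standard time.
The standard-time date in Ardal, 25 October 2023, lies within the daylight-saving period (25 February – 29 October), so Ardal is on daylight time, UTC+02:00.
12:15 UTC + 2h = 14:15 Ardal.

14:15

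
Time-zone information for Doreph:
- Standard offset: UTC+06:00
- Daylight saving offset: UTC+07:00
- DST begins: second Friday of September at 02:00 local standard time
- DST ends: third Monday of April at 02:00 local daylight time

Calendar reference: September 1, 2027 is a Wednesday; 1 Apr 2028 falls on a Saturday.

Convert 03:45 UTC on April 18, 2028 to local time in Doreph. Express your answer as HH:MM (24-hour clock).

09:45

1 September 2027 is a Wednesday, so the first Friday is September 3 and the second is September 10.
1 April 2028 is a Saturday, so the first Monday is April 3 and the third is April 17.
At the standard offset (UTC+06:00), 03:45 UTC + 6h = 09:45 Doreph standard time.
The standard-time date in Doreph, April 18, 2028, is outside the daylight-saving period (10 September 2027 – 17 April 2028), so Doreph is on standard time, UTC+06:00.
03:45 UTC + 6h = 09:45 local.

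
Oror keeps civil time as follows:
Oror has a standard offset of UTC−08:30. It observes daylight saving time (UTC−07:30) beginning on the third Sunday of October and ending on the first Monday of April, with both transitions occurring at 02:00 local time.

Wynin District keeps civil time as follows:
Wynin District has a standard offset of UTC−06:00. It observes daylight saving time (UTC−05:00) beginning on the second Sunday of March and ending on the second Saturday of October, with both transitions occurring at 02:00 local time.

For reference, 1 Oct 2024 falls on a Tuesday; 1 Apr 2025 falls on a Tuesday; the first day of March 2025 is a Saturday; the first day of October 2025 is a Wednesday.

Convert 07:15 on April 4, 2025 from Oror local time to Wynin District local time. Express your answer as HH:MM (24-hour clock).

1 October 2024 is a Tuesday, so the first Sunday is October 6 and the third is October 20.
1 April 2025 is a Tuesday, so the first Monday is April 7.
April 4, 2025 lies within the daylight-saving period (20 October 2024 – 7 April 2025), so Oror is on daylight time, UTC−07:30.
07:15 Oror + 7h30m = 14:45 UTC.
1 March 2025 is a Saturday, so the first Sunday is March 2 and the second is March 9.
1 October 2025 is a Wednesday, so the first Saturday is October 4 and the second is October 11.
At the standard offset (UTC−06:00), 14:45 UTC − 6h = 08:45 Wynin District standard time.
The standard-time date in Wynin District, April 4, 2025, lies within the daylight-saving period (9 March – 11 October), so Wynin District is on daylight time, UTC−05:00.
14:45 UTC − 5h = 09:45 Wynin District.

09:45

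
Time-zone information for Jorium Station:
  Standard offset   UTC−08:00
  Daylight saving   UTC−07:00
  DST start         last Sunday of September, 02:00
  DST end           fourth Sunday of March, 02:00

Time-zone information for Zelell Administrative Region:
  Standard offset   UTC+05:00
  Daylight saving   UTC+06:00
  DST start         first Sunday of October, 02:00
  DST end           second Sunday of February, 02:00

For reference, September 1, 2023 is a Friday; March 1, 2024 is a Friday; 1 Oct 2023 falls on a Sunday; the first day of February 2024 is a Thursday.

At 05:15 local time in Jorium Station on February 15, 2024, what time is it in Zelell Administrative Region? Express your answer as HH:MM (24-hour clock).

17:15

1 September 2023 is a Friday, so Sundays fall on 3, 10, 17, 24; the last is September 24.
1 March 2024 is a Friday, so the first Sunday is March 3 and the fourth is March 24.
February 15, 2024 falls between 24 September 2023 and 24 March 2024, so daylight saving is in effect and Jorium Station is at UTC−07:00.
05:15 Jorium Station + 7h = 12:15 UTC.
1 October 2023 is a Sunday, so the first Sunday is October 1.
1 February 2024 is a Thursday, so the first Sunday is February 4 and the second is February 11.
At the standard offset (UTC+05:00), 12:15 UTC + 5h = 17:15 Zelell Administrative Region standard time.
The standard-time date in Zelell Administrative Region, February 15, 2024, is outside the daylight-saving period (1 October 2023 – 11 February 2024), so Zelell Administrative Region is on standard time, UTC+05:00.
12:15 UTC + 5h = 17:15 Zelell Administrative Region.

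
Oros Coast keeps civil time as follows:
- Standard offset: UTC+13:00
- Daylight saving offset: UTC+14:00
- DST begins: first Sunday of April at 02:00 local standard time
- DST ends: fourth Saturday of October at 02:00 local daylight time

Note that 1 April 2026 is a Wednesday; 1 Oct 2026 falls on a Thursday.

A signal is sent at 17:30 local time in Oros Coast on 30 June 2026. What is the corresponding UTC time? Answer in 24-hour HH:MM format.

03:30

1 April 2026 is a Wednesday, so the first Sunday is April 5.
1 October 2026 is a Thursday, so the first Saturday is October 3 and the fourth is October 24.
Daylight saving runs 5 April – 24 October; 30 June 2026 is inside that window, so Oros Coast is at UTC+14:00.
17:30 local − 14h = 03:30 UTC.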